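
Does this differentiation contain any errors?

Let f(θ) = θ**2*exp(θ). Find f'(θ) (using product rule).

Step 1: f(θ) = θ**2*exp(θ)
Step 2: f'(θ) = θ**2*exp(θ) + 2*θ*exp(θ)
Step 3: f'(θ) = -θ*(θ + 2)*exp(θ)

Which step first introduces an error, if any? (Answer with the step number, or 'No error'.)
Step 3

Step 3 is incorrect due to a sign flip.
The step shows: -θ*(θ + 2)*exp(θ)
The correct value should be: θ*(θ + 2)*exp(θ)

Explanation: The sign of the whole expression was flipped: the term θ*(θ + 2)*exp(θ) was incorrectly written as -θ*(θ + 2)*exp(θ)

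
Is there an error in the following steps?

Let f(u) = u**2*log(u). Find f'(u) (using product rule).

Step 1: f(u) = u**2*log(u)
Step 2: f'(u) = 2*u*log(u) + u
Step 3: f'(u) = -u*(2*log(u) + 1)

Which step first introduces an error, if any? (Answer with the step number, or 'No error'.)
Step 3

Step 3 is incorrect due to a sign flip.
The step shows: -u*(2*log(u) + 1)
The correct value should be: u*(2*log(u) + 1)

Explanation: The sign of the whole expression was flipped: the term u*(2*log(u) + 1) was incorrectly written as -u*(2*log(u) + 1)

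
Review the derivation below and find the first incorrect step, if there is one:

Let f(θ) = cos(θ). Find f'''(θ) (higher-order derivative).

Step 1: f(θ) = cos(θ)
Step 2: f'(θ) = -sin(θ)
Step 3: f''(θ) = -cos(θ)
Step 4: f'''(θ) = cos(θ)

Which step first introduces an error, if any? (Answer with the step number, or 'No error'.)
Step 4

Step 4 is incorrect due to a wrong trig function.
The step shows: cos(θ)
The correct value should be: sin(θ)

Explanation: sin(θ) was incorrectly written as cos(θ): the term sin(θ) was incorrectly written as cos(θ)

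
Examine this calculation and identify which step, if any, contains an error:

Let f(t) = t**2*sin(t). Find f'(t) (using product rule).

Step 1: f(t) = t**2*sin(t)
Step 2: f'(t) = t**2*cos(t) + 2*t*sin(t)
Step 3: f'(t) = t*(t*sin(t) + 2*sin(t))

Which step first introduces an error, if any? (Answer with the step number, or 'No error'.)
Step 3

Step 3 is incorrect due to a wrong trig function.
The step shows: t*(t*sin(t) + 2*sin(t))
The correct value should be: t*(t*cos(t) + 2*sin(t))

Explanation: cos(t) was incorrectly written as sin(t): the term t*(t*cos(t) + 2*sin(t)) was incorrectly written as t*(t*sin(t) + 2*sin(t))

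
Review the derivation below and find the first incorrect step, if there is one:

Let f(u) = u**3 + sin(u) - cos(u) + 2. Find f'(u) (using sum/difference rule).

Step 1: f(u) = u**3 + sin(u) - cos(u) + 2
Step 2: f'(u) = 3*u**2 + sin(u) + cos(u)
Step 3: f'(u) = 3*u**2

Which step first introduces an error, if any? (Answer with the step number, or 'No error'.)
Step 3

Step 3 is incorrect due to a dropped term.
The step shows: 3*u**2
The correct value should be: 3*u**2 + sqrt(2)*sin(u + pi/4)

Explanation: A term was dropped: the term sqrt(2)*sin(u + pi/4) was incorrectly omitted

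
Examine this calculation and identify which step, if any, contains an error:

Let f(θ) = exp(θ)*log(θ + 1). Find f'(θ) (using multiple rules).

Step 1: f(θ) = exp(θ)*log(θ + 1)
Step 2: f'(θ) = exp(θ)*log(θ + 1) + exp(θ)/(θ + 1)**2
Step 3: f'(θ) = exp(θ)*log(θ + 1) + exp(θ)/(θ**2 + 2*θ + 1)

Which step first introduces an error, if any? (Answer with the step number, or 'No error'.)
Step 2

Step 2 is incorrect due to a wrong exponent.
The step shows: exp(θ)*log(θ + 1) + exp(θ)/(θ + 1)**2
The correct value should be: exp(θ)*log(θ + 1) + exp(θ)/(θ + 1)

Explanation: The exponent -1 on θ + 1 was incorrectly written as -2: the term exp(θ)/(θ + 1) was incorrectly written as exp(θ)/(θ + 1)**2
The later steps are derived from this incorrect expression, so the error originates in Step 2.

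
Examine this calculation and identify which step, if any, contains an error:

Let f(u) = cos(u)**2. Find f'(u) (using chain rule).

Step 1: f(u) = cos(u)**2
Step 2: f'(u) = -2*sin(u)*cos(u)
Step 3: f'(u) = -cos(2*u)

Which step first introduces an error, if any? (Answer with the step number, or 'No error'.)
Step 3

Step 3 is incorrect due to a wrong trig function.
The step shows: -cos(2*u)
The correct value should be: -sin(2*u)

Explanation: sin(2*u) was incorrectly written as cos(2*u): the term -sin(2*u) was incorrectly written as -cos(2*u)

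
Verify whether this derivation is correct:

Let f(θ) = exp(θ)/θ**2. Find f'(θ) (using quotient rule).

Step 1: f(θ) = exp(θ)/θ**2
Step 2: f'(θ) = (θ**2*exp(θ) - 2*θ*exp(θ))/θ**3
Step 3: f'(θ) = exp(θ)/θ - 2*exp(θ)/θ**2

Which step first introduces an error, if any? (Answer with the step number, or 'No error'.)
Step 2

Step 2 is incorrect due to a wrong exponent.
The step shows: (θ**2*exp(θ) - 2*θ*exp(θ))/θ**3
The correct value should be: (θ**2*exp(θ) - 2*θ*exp(θ))/θ**4

Explanation: The exponent -4 on θ was incorrectly written as -3: the term (θ**2*exp(θ) - 2*θ*exp(θ))/θ**4 was incorrectly written as (θ**2*exp(θ) - 2*θ*exp(θ))/θ**3
The later steps are derived from this incorrect expression, so the error originates in Step 2.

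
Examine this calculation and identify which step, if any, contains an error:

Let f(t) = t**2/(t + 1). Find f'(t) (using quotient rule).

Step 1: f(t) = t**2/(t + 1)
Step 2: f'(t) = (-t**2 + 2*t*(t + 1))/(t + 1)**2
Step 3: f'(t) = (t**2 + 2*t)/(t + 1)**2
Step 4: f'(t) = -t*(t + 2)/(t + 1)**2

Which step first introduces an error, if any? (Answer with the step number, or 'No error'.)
Step 4

Step 4 is incorrect due to a sign flip.
The step shows: -t*(t + 2)/(t + 1)**2
The correct value should be: t*(t + 2)/(t + 1)**2

Explanation: The sign of the whole expression was flipped: the term t*(t + 2)/(t + 1)**2 was incorrectly written as -t*(t + 2)/(t + 1)**2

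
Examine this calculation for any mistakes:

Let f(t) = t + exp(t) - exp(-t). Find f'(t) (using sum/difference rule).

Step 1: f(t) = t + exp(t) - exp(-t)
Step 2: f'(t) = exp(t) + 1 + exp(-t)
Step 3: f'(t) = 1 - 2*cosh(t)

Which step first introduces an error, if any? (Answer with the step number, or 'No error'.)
Step 3

Step 3 is incorrect due to a sign flip.
The step shows: 1 - 2*cosh(t)
The correct value should be: 2*cosh(t) + 1

Explanation: The sign of one term was flipped: the term 2*cosh(t) was incorrectly written as -2*cosh(t)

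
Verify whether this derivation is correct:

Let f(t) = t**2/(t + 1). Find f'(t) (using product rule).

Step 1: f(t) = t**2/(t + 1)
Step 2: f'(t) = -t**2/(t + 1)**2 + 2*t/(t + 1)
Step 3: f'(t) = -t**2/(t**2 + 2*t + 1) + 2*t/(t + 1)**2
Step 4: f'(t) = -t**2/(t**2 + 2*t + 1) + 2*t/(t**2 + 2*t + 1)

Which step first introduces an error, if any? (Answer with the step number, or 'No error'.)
Step 3

Step 3 is incorrect due to a wrong exponent.
The step shows: -t**2/(t**2 + 2*t + 1) + 2*t/(t + 1)**2
The correct value should be: -t**2/(t**2 + 2*t + 1) + 2*t/(t + 1)

Explanation: The exponent -1 on t + 1 was incorrectly written as -2: the term 2*t/(t + 1) was incorrectly written as 2*t/(t + 1)**2
The later steps are derived from this incorrect expression, so the error originates in Step 3.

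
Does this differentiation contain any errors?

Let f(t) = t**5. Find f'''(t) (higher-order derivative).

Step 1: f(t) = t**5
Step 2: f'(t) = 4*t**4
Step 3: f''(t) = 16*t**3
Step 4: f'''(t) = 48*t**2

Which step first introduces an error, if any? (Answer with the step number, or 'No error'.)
Step 2

Step 2 is incorrect due to a wrong coefficient.
The step shows: 4*t**4
The correct value should be: 5*t**4

Explanation: The coefficient 5 was incorrectly written as 4: the term 5*t**4 was incorrectly written as 4*t**4
The later steps are derived from this incorrect expression, so the error originates in Step 2.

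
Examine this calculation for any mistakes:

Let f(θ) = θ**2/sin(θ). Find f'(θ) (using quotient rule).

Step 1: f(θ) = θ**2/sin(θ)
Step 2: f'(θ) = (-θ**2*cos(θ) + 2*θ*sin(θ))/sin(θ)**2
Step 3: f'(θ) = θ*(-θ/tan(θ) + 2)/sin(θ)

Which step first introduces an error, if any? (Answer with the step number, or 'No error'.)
No error

All steps in this derivation are correct.
The final answer f'(θ) = θ*(-θ/tan(θ) + 2)/sin(θ) is valid.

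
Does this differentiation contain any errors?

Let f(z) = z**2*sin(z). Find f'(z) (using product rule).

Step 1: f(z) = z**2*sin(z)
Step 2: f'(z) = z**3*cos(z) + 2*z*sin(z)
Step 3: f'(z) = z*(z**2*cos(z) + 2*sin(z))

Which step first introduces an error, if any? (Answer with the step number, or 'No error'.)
Step 2

Step 2 is incorrect due to a wrong exponent.
The step shows: z**3*cos(z) + 2*z*sin(z)
The correct value should be: z**2*cos(z) + 2*z*sin(z)

Explanation: The exponent 2 on z was incorrectly written as 3: the term z**2*cos(z) was incorrectly written as z**3*cos(z)
The later steps are derived from this incorrect expression, so the error originates in Step 2.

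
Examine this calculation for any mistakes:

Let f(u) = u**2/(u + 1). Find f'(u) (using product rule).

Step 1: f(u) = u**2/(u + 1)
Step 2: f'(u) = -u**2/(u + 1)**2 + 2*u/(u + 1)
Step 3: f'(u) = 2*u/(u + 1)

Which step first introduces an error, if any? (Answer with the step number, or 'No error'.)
Step 3

Step 3 is incorrect due to a dropped term.
The step shows: 2*u/(u + 1)
The correct value should be: -u**2/(u**2 + 2*u + 1) + 2*u/(u + 1)

Explanation: A term was dropped: the term -u**2/(u**2 + 2*u + 1) was incorrectly omitted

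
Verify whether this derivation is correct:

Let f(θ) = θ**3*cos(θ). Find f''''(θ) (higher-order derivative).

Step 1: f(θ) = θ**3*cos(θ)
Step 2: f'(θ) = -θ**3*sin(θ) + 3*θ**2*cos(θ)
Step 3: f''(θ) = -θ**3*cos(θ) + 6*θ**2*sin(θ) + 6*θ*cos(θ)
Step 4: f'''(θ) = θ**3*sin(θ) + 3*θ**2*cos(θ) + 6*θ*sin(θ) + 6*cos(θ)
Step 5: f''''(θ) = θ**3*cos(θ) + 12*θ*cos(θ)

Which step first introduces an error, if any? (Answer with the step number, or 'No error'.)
Step 3

Step 3 is incorrect due to a sign flip.
The step shows: -θ**3*cos(θ) + 6*θ**2*sin(θ) + 6*θ*cos(θ)
The correct value should be: -θ**3*cos(θ) - 6*θ**2*sin(θ) + 6*θ*cos(θ)

Explanation: The sign of one term was flipped: the term -6*θ**2*sin(θ) was incorrectly written as 6*θ**2*sin(θ)
The later steps are derived from this incorrect expression, so the error originates in Step 3.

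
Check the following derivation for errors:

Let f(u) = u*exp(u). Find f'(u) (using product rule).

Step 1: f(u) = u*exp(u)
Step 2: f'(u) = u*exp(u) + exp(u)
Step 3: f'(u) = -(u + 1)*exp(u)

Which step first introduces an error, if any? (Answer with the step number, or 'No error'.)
Step 3

Step 3 is incorrect due to a sign flip.
The step shows: -(u + 1)*exp(u)
The correct value should be: (u + 1)*exp(u)

Explanation: The sign of the whole expression was flipped: the term (u + 1)*exp(u) was incorrectly written as -(u + 1)*exp(u)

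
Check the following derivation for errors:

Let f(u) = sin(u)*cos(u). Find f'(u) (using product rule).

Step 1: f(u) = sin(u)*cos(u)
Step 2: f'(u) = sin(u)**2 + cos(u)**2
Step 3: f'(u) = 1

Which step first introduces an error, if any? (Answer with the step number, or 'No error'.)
Step 2

Step 2 is incorrect due to a sign flip.
The step shows: sin(u)**2 + cos(u)**2
The correct value should be: -sin(u)**2 + cos(u)**2

Explanation: The sign of one term was flipped: the term -sin(u)**2 was incorrectly written as sin(u)**2
The later steps are derived from this incorrect expression, so the error originates in Step 2.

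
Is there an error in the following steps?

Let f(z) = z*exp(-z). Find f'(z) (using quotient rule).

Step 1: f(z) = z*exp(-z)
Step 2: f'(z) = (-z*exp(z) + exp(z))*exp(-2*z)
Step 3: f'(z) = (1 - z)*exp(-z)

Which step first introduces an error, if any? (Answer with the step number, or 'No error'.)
No error

All steps in this derivation are correct.
The final answer f'(z) = (1 - z)*exp(-z) is valid.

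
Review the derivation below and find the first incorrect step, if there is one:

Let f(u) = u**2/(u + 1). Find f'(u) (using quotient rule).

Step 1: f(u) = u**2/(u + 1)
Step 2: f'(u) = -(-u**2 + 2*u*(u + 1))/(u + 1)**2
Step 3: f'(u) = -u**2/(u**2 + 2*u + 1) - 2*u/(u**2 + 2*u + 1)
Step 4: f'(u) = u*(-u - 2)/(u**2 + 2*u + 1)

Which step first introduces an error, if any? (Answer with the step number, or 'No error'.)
Step 2

Step 2 is incorrect due to a sign flip.
The step shows: -(-u**2 + 2*u*(u + 1))/(u + 1)**2
The correct value should be: (-u**2 + 2*u*(u + 1))/(u + 1)**2

Explanation: The sign of the whole expression was flipped: the term (-u**2 + 2*u*(u + 1))/(u + 1)**2 was incorrectly written as -(-u**2 + 2*u*(u + 1))/(u + 1)**2
The later steps are derived from this incorrect expression, so the error originates in Step 2.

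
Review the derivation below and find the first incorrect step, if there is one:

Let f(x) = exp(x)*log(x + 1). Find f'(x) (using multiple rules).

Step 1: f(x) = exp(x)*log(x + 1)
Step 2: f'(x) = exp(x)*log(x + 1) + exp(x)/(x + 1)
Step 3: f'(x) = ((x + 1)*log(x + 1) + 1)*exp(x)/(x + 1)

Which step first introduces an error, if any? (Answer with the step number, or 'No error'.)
No error

All steps in this derivation are correct.
The final answer f'(x) = ((x + 1)*log(x + 1) + 1)*exp(x)/(x + 1) is valid.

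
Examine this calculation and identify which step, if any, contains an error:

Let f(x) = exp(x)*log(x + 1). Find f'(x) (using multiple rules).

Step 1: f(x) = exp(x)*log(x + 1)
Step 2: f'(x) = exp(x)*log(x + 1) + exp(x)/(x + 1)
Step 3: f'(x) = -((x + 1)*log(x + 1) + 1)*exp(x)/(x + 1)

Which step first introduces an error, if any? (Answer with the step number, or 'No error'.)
Step 3

Step 3 is incorrect due to a sign flip.
The step shows: -((x + 1)*log(x + 1) + 1)*exp(x)/(x + 1)
The correct value should be: ((x + 1)*log(x + 1) + 1)*exp(x)/(x + 1)

Explanation: The sign of the whole expression was flipped: the term ((x + 1)*log(x + 1) + 1)*exp(x)/(x + 1) was incorrectly written as -((x + 1)*log(x + 1) + 1)*exp(x)/(x + 1)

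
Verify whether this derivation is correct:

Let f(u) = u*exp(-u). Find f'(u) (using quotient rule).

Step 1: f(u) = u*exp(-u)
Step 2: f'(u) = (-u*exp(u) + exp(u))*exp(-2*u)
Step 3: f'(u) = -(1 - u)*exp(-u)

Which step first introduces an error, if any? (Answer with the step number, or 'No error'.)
Step 3

Step 3 is incorrect due to a sign flip.
The step shows: -(1 - u)*exp(-u)
The correct value should be: (1 - u)*exp(-u)

Explanation: The sign of the whole expression was flipped: the term (1 - u)*exp(-u) was incorrectly written as -(1 - u)*exp(-u)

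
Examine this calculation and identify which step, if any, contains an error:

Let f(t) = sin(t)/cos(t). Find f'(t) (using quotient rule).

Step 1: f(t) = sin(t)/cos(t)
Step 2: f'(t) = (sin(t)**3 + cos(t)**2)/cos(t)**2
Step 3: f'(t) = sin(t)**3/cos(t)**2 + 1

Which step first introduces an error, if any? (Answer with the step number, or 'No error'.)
Step 2

Step 2 is incorrect due to a wrong exponent.
The step shows: (sin(t)**3 + cos(t)**2)/cos(t)**2
The correct value should be: (sin(t)**2 + cos(t)**2)/cos(t)**2

Explanation: The exponent 2 on sin(t) was incorrectly written as 3: the term (sin(t)**2 + cos(t)**2)/cos(t)**2 was incorrectly written as (sin(t)**3 + cos(t)**2)/cos(t)**2
The later steps are derived from this incorrect expression, so the error originates in Step 2.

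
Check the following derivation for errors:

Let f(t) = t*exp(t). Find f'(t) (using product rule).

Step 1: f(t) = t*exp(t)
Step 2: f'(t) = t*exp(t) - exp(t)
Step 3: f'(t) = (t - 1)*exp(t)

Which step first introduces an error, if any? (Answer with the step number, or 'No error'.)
Step 2

Step 2 is incorrect due to a sign flip.
The step shows: t*exp(t) - exp(t)
The correct value should be: t*exp(t) + exp(t)

Explanation: The sign of one term was flipped: the term exp(t) was incorrectly written as -exp(t)
The later steps are derived from this incorrect expression, so the error originates in Step 2.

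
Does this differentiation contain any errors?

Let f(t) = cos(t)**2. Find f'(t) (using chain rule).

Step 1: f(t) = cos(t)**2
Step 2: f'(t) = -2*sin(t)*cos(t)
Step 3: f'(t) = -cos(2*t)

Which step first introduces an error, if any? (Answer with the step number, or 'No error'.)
Step 3

Step 3 is incorrect due to a wrong trig function.
The step shows: -cos(2*t)
The correct value should be: -sin(2*t)

Explanation: sin(2*t) was incorrectly written as cos(2*t): the term -sin(2*t) was incorrectly written as -cos(2*t)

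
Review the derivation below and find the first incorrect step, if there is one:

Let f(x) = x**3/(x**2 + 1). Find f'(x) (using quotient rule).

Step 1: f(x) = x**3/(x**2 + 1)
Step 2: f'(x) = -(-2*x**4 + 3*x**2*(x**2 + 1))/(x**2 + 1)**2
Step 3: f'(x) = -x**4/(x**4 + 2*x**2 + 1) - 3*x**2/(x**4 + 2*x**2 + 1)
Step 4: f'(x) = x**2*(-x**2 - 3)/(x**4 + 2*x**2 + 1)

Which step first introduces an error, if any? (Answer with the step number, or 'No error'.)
Step 2

Step 2 is incorrect due to a sign flip.
The step shows: -(-2*x**4 + 3*x**2*(x**2 + 1))/(x**2 + 1)**2
The correct value should be: (-2*x**4 + 3*x**2*(x**2 + 1))/(x**2 + 1)**2

Explanation: The sign of the whole expression was flipped: the term (-2*x**4 + 3*x**2*(x**2 + 1))/(x**2 + 1)**2 was incorrectly written as -(-2*x**4 + 3*x**2*(x**2 + 1))/(x**2 + 1)**2
The later steps are derived from this incorrect expression, so the error originates in Step 2.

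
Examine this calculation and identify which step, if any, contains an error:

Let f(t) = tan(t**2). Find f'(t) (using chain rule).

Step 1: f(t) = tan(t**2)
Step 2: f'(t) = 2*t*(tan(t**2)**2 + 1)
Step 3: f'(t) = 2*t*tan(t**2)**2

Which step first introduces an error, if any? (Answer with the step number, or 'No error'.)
Step 3

Step 3 is incorrect due to a dropped term.
The step shows: 2*t*tan(t**2)**2
The correct value should be: 2*t*tan(t**2)**2 + 2*t

Explanation: A term was dropped: the term 2*t was incorrectly omitted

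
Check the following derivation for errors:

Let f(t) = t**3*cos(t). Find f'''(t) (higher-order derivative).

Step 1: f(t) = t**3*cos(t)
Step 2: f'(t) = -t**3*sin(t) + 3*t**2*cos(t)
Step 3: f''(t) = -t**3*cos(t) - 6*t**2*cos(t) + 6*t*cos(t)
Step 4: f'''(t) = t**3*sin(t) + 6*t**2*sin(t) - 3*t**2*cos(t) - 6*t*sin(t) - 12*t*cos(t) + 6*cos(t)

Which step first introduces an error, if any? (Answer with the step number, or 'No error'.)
Step 3

Step 3 is incorrect due to a wrong trig function.
The step shows: -t**3*cos(t) - 6*t**2*cos(t) + 6*t*cos(t)
The correct value should be: -t**3*cos(t) - 6*t**2*sin(t) + 6*t*cos(t)

Explanation: sin(t) was incorrectly written as cos(t): the term -6*t**2*sin(t) was incorrectly written as -6*t**2*cos(t)
The later steps are derived from this incorrect expression, so the error originates in Step 3.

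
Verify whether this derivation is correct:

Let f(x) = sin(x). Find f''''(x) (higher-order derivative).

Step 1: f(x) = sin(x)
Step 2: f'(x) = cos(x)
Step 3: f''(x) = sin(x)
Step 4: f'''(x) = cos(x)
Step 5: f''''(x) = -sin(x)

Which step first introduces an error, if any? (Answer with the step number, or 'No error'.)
Step 3

Step 3 is incorrect due to a sign flip.
The step shows: sin(x)
The correct value should be: -sin(x)

Explanation: The sign of the whole expression was flipped: the term -sin(x) was incorrectly written as sin(x)
The later steps are derived from this incorrect expression, so the error originates in Step 3.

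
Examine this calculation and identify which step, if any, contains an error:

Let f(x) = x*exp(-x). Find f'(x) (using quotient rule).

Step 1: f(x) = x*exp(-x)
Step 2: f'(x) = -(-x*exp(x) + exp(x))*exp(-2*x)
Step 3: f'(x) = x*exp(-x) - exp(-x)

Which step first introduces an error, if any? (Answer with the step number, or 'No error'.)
Step 2

Step 2 is incorrect due to a sign flip.
The step shows: -(-x*exp(x) + exp(x))*exp(-2*x)
The correct value should be: (-x*exp(x) + exp(x))*exp(-2*x)

Explanation: The sign of the whole expression was flipped: the term (-x*exp(x) + exp(x))*exp(-2*x) was incorrectly written as -(-x*exp(x) + exp(x))*exp(-2*x)
The later steps are derived from this incorrect expression, so the error originates in Step 2.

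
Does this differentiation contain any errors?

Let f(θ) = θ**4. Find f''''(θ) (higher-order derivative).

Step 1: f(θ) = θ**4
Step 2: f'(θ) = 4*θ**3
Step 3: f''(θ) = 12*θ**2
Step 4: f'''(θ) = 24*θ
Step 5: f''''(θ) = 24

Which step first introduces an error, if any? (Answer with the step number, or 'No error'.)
No error

All steps in this derivation are correct.
The final answer f''''(θ) = 24 is valid.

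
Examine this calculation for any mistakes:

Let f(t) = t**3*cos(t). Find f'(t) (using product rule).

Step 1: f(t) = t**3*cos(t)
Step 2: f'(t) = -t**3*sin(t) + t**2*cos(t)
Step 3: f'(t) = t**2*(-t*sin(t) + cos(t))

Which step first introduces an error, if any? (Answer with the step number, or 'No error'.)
Step 2

Step 2 is incorrect due to a wrong coefficient.
The step shows: -t**3*sin(t) + t**2*cos(t)
The correct value should be: -t**3*sin(t) + 3*t**2*cos(t)

Explanation: The coefficient 3 was incorrectly written as 1: the term 3*t**2*cos(t) was incorrectly written as t**2*cos(t)
The later steps are derived from this incorrect expression, so the error originates in Step 2.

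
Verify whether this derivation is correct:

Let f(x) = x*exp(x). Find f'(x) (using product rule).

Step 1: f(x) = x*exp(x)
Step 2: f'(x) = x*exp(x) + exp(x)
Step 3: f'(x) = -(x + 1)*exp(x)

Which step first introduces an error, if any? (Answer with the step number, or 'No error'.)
Step 3

Step 3 is incorrect due to a sign flip.
The step shows: -(x + 1)*exp(x)
The correct value should be: (x + 1)*exp(x)

Explanation: The sign of the whole expression was flipped: the term (x + 1)*exp(x) was incorrectly written as -(x + 1)*exp(x)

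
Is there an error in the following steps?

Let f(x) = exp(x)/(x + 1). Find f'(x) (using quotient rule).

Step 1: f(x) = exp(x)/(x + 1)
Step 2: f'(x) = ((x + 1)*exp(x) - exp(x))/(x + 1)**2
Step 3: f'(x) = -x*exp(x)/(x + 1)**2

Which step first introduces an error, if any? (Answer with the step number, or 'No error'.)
Step 3

Step 3 is incorrect due to a sign flip.
The step shows: -x*exp(x)/(x + 1)**2
The correct value should be: x*exp(x)/(x + 1)**2

Explanation: The sign of the whole expression was flipped: the term x*exp(x)/(x + 1)**2 was incorrectly written as -x*exp(x)/(x + 1)**2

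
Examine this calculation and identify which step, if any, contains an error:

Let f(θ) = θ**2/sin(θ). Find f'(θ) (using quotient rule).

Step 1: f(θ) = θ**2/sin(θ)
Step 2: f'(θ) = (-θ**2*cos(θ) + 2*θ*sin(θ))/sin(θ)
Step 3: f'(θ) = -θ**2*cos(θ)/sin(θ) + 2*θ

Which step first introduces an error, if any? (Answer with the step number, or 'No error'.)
Step 2

Step 2 is incorrect due to a wrong exponent.
The step shows: (-θ**2*cos(θ) + 2*θ*sin(θ))/sin(θ)
The correct value should be: (-θ**2*cos(θ) + 2*θ*sin(θ))/sin(θ)**2

Explanation: The exponent -2 on sin(θ) was incorrectly written as -1: the term (-θ**2*cos(θ) + 2*θ*sin(θ))/sin(θ)**2 was incorrectly written as (-θ**2*cos(θ) + 2*θ*sin(θ))/sin(θ)
The later steps are derived from this incorrect expression, so the error originates in Step 2.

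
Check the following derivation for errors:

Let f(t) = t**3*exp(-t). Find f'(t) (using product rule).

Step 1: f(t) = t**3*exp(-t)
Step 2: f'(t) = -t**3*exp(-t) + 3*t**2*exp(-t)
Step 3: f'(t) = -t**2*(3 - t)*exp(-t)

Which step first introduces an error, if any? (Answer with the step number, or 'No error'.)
Step 3

Step 3 is incorrect due to a sign flip.
The step shows: -t**2*(3 - t)*exp(-t)
The correct value should be: t**2*(3 - t)*exp(-t)

Explanation: The sign of the whole expression was flipped: the term t**2*(3 - t)*exp(-t) was incorrectly written as -t**2*(3 - t)*exp(-t)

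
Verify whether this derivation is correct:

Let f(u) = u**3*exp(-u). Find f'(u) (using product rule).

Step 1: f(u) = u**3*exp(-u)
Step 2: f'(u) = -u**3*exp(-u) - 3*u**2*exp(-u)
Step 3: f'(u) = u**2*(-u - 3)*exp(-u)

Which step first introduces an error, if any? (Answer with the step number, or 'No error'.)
Step 2

Step 2 is incorrect due to a sign flip.
The step shows: -u**3*exp(-u) - 3*u**2*exp(-u)
The correct value should be: -u**3*exp(-u) + 3*u**2*exp(-u)

Explanation: The sign of one term was flipped: the term 3*u**2*exp(-u) was incorrectly written as -3*u**2*exp(-u)
The later steps are derived from this incorrect expression, so the error originates in Step 2.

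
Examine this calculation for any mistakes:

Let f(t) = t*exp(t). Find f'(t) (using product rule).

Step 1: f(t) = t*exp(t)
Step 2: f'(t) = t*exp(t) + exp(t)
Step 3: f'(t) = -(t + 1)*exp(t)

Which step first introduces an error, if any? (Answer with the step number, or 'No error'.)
Step 3

Step 3 is incorrect due to a sign flip.
The step shows: -(t + 1)*exp(t)
The correct value should be: (t + 1)*exp(t)

Explanation: The sign of the whole expression was flipped: the term (t + 1)*exp(t) was incorrectly written as -(t + 1)*exp(t)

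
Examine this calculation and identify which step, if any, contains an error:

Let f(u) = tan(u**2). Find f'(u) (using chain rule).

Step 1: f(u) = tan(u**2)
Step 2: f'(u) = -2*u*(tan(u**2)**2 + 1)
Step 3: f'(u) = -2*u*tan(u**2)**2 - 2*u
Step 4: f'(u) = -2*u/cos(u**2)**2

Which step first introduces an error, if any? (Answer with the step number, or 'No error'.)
Step 2

Step 2 is incorrect due to a sign flip.
The step shows: -2*u*(tan(u**2)**2 + 1)
The correct value should be: 2*u*(tan(u**2)**2 + 1)

Explanation: The sign of the whole expression was flipped: the term 2*u*(tan(u**2)**2 + 1) was incorrectly written as -2*u*(tan(u**2)**2 + 1)
The later steps are derived from this incorrect expression, so the error originates in Step 2.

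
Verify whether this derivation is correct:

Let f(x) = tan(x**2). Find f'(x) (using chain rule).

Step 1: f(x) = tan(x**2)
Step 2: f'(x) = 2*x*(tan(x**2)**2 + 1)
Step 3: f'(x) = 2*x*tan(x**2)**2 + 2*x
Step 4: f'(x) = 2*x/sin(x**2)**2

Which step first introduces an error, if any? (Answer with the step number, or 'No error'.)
Step 4

Step 4 is incorrect due to a wrong trig function.
The step shows: 2*x/sin(x**2)**2
The correct value should be: 2*x/cos(x**2)**2

Explanation: cos(x**2) was incorrectly written as sin(x**2): the term 2*x/cos(x**2)**2 was incorrectly written as 2*x/sin(x**2)**2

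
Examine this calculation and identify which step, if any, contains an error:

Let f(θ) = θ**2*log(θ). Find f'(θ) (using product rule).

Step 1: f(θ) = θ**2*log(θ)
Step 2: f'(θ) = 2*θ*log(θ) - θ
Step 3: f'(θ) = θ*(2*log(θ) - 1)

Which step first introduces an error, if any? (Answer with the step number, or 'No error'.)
Step 2

Step 2 is incorrect due to a sign flip.
The step shows: 2*θ*log(θ) - θ
The correct value should be: 2*θ*log(θ) + θ

Explanation: The sign of one term was flipped: the term θ was incorrectly written as -θ
The later steps are derived from this incorrect expression, so the error originates in Step 2.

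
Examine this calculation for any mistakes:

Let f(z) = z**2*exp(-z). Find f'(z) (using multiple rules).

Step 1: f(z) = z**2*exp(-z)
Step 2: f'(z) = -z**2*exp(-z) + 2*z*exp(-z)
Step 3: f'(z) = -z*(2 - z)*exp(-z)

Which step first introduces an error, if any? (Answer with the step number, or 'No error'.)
Step 3

Step 3 is incorrect due to a sign flip.
The step shows: -z*(2 - z)*exp(-z)
The correct value should be: z*(2 - z)*exp(-z)

Explanation: The sign of the whole expression was flipped: the term z*(2 - z)*exp(-z) was incorrectly written as -z*(2 - z)*exp(-z)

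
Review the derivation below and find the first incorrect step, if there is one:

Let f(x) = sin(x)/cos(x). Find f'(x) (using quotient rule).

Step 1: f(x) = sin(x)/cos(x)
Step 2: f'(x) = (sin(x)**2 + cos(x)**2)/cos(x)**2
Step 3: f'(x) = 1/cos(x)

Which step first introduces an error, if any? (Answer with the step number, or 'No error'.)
Step 3

Step 3 is incorrect due to a wrong exponent.
The step shows: 1/cos(x)
The correct value should be: cos(x)**(-2)

Explanation: The exponent -2 on cos(x) was incorrectly written as -1: the term cos(x)**(-2) was incorrectly written as 1/cos(x)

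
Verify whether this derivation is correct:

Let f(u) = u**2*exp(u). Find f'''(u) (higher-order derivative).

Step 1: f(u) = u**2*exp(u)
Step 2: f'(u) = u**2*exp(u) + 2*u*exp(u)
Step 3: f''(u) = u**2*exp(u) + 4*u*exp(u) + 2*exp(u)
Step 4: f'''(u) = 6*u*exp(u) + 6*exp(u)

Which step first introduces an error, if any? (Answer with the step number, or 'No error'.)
Step 4

Step 4 is incorrect due to a dropped term.
The step shows: 6*u*exp(u) + 6*exp(u)
The correct value should be: u**2*exp(u) + 6*u*exp(u) + 6*exp(u)

Explanation: A term was dropped: the term u**2*exp(u) was incorrectly omitted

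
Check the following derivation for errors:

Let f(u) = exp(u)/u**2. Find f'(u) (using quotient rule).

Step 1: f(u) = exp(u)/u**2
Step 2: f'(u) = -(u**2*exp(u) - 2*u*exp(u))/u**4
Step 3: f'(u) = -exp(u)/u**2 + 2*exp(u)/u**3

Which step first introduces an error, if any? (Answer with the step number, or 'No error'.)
Step 2

Step 2 is incorrect due to a sign flip.
The step shows: -(u**2*exp(u) - 2*u*exp(u))/u**4
The correct value should be: (u**2*exp(u) - 2*u*exp(u))/u**4

Explanation: The sign of the whole expression was flipped: the term (u**2*exp(u) - 2*u*exp(u))/u**4 was incorrectly written as -(u**2*exp(u) - 2*u*exp(u))/u**4
The later steps are derived from this incorrect expression, so the error originates in Step 2.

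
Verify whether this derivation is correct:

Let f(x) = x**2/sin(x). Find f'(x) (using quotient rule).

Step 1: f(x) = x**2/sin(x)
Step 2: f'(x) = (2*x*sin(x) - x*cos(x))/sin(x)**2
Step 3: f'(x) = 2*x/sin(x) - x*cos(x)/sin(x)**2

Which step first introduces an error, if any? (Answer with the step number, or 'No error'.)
Step 2

Step 2 is incorrect due to a wrong exponent.
The step shows: (2*x*sin(x) - x*cos(x))/sin(x)**2
The correct value should be: (-x**2*cos(x) + 2*x*sin(x))/sin(x)**2

Explanation: The exponent 2 on x was incorrectly written as 1: the term (-x**2*cos(x) + 2*x*sin(x))/sin(x)**2 was incorrectly written as (2*x*sin(x) - x*cos(x))/sin(x)**2
The later steps are derived from this incorrect expression, so the error originates in Step 2.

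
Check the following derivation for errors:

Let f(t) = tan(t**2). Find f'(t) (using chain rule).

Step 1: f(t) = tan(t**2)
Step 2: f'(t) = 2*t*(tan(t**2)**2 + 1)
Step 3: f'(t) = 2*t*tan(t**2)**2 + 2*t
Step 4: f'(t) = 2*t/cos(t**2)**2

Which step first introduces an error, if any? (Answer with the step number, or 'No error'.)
No error

All steps in this derivation are correct.
The final answer f'(t) = 2*t/cos(t**2)**2 is valid.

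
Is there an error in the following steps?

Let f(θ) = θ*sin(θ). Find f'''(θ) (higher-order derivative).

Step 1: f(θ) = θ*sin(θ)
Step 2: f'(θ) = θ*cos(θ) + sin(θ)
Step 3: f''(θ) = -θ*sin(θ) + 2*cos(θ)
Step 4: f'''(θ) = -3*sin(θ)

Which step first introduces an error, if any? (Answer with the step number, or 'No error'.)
Step 4

Step 4 is incorrect due to a dropped term.
The step shows: -3*sin(θ)
The correct value should be: -θ*cos(θ) - 3*sin(θ)

Explanation: A term was dropped: the term -θ*cos(θ) was incorrectly omitted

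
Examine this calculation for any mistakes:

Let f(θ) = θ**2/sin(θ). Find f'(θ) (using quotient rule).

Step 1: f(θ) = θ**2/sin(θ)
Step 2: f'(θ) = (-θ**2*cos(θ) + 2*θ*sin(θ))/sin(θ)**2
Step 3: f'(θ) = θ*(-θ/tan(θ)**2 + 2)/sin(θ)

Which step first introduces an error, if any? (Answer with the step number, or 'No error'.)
Step 3

Step 3 is incorrect due to a wrong exponent.
The step shows: θ*(-θ/tan(θ)**2 + 2)/sin(θ)
The correct value should be: θ*(-θ/tan(θ) + 2)/sin(θ)

Explanation: The exponent -1 on tan(θ) was incorrectly written as -2: the term θ*(-θ/tan(θ) + 2)/sin(θ) was incorrectly written as θ*(-θ/tan(θ)**2 + 2)/sin(θ)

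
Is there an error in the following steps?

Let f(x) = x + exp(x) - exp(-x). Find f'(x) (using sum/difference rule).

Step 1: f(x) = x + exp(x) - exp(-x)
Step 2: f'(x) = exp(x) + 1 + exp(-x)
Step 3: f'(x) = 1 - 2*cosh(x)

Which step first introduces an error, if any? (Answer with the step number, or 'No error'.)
Step 3

Step 3 is incorrect due to a sign flip.
The step shows: 1 - 2*cosh(x)
The correct value should be: 2*cosh(x) + 1

Explanation: The sign of one term was flipped: the term 2*cosh(x) was incorrectly written as -2*cosh(x)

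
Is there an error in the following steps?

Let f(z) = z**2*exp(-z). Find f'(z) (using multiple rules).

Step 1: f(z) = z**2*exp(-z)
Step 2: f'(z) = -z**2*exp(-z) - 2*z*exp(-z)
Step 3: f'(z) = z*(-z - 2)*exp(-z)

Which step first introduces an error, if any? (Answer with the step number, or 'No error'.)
Step 2

Step 2 is incorrect due to a sign flip.
The step shows: -z**2*exp(-z) - 2*z*exp(-z)
The correct value should be: -z**2*exp(-z) + 2*z*exp(-z)

Explanation: The sign of one term was flipped: the term 2*z*exp(-z) was incorrectly written as -2*z*exp(-z)
The later steps are derived from this incorrect expression, so the error originates in Step 2.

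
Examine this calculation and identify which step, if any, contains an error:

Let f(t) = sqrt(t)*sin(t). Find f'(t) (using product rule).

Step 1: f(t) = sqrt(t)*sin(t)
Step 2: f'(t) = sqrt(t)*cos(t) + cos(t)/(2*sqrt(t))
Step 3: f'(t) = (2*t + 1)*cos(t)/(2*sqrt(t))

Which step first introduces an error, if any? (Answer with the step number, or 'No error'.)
Step 2

Step 2 is incorrect due to a wrong trig function.
The step shows: sqrt(t)*cos(t) + cos(t)/(2*sqrt(t))
The correct value should be: sqrt(t)*cos(t) + sin(t)/(2*sqrt(t))

Explanation: sin(t) was incorrectly written as cos(t): the term sin(t)/(2*sqrt(t)) was incorrectly written as cos(t)/(2*sqrt(t))
The later steps are derived from this incorrect expression, so the error originates in Step 2.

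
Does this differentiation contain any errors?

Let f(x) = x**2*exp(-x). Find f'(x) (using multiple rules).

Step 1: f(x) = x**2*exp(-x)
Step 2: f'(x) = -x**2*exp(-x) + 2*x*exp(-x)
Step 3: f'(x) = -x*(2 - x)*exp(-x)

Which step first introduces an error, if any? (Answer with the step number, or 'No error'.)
Step 3

Step 3 is incorrect due to a sign flip.
The step shows: -x*(2 - x)*exp(-x)
The correct value should be: x*(2 - x)*exp(-x)

Explanation: The sign of the whole expression was flipped: the term x*(2 - x)*exp(-x) was incorrectly written as -x*(2 - x)*exp(-x)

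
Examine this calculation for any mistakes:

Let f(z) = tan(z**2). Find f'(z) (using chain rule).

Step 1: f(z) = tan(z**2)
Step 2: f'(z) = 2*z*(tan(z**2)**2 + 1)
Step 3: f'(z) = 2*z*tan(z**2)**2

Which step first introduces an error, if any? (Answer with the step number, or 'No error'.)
Step 3

Step 3 is incorrect due to a dropped term.
The step shows: 2*z*tan(z**2)**2
The correct value should be: 2*z*tan(z**2)**2 + 2*z

Explanation: A term was dropped: the term 2*z was incorrectly omitted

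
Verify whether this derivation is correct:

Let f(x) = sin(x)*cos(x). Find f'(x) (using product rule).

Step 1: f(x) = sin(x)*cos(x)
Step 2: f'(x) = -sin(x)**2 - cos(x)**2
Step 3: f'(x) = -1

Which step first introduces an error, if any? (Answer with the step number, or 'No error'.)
Step 2

Step 2 is incorrect due to a sign flip.
The step shows: -sin(x)**2 - cos(x)**2
The correct value should be: -sin(x)**2 + cos(x)**2

Explanation: The sign of one term was flipped: the term cos(x)**2 was incorrectly written as -cos(x)**2
The later steps are derived from this incorrect expression, so the error originates in Step 2.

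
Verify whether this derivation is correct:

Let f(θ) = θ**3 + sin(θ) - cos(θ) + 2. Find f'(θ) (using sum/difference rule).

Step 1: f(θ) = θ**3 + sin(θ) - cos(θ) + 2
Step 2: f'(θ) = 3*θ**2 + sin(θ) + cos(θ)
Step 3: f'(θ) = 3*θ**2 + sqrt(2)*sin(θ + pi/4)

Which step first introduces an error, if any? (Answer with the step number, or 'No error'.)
No error

All steps in this derivation are correct.
The final answer f'(θ) = 3*θ**2 + sqrt(2)*sin(θ + pi/4) is valid.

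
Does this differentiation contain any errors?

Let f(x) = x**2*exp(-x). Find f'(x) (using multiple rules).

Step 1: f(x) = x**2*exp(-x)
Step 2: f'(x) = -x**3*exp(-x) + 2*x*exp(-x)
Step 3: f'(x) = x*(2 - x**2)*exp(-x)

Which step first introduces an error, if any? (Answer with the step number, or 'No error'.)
Step 2

Step 2 is incorrect due to a wrong exponent.
The step shows: -x**3*exp(-x) + 2*x*exp(-x)
The correct value should be: -x**2*exp(-x) + 2*x*exp(-x)

Explanation: The exponent 2 on x was incorrectly written as 3: the term -x**2*exp(-x) was incorrectly written as -x**3*exp(-x)
The later steps are derived from this incorrect expression, so the error originates in Step 2.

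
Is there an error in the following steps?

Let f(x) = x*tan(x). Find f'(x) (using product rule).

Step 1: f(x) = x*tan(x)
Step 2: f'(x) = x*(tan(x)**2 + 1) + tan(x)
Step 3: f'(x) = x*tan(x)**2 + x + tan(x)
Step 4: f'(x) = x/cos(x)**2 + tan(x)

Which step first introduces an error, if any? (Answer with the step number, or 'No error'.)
No error

All steps in this derivation are correct.
The final answer f'(x) = x/cos(x)**2 + tan(x) is valid.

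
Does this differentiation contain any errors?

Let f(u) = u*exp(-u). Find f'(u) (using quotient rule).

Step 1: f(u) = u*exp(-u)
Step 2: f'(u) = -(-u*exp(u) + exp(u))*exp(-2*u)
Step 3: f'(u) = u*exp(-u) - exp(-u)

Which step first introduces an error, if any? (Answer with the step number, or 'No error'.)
Step 2

Step 2 is incorrect due to a sign flip.
The step shows: -(-u*exp(u) + exp(u))*exp(-2*u)
The correct value should be: (-u*exp(u) + exp(u))*exp(-2*u)

Explanation: The sign of the whole expression was flipped: the term (-u*exp(u) + exp(u))*exp(-2*u) was incorrectly written as -(-u*exp(u) + exp(u))*exp(-2*u)
The later steps are derived from this incorrect expression, so the error originates in Step 2.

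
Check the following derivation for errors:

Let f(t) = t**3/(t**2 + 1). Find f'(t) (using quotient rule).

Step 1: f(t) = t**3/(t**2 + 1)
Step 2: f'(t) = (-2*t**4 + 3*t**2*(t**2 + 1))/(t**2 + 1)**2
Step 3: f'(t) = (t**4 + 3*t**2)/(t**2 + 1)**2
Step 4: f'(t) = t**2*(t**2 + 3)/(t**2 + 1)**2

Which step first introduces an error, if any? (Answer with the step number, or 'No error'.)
No error

All steps in this derivation are correct.
The final answer f'(t) = t**2*(t**2 + 3)/(t**2 + 1)**2 is valid.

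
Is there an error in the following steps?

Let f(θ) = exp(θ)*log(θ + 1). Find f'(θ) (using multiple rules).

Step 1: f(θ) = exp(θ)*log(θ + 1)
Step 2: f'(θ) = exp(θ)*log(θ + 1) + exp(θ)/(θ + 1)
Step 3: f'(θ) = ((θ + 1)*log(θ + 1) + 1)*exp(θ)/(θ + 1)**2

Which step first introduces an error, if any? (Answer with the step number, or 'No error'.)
Step 3

Step 3 is incorrect due to a wrong exponent.
The step shows: ((θ + 1)*log(θ + 1) + 1)*exp(θ)/(θ + 1)**2
The correct value should be: ((θ + 1)*log(θ + 1) + 1)*exp(θ)/(θ + 1)

Explanation: The exponent -1 on θ + 1 was incorrectly written as -2: the term ((θ + 1)*log(θ + 1) + 1)*exp(θ)/(θ + 1) was incorrectly written as ((θ + 1)*log(θ + 1) + 1)*exp(θ)/(θ + 1)**2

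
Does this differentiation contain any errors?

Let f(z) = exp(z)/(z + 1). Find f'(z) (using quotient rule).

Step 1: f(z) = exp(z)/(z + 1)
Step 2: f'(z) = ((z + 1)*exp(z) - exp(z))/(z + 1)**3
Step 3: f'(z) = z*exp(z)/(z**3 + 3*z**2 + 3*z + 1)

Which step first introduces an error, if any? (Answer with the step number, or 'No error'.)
Step 2

Step 2 is incorrect due to a wrong exponent.
The step shows: ((z + 1)*exp(z) - exp(z))/(z + 1)**3
The correct value should be: ((z + 1)*exp(z) - exp(z))/(z + 1)**2

Explanation: The exponent -2 on z + 1 was incorrectly written as -3: the term ((z + 1)*exp(z) - exp(z))/(z + 1)**2 was incorrectly written as ((z + 1)*exp(z) - exp(z))/(z + 1)**3
The later steps are derived from this incorrect expression, so the error originates in Step 2.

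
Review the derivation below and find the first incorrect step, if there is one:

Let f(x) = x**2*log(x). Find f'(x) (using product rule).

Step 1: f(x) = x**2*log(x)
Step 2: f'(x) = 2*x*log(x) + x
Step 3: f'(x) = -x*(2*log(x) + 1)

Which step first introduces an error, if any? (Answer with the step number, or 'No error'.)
Step 3

Step 3 is incorrect due to a sign flip.
The step shows: -x*(2*log(x) + 1)
The correct value should be: x*(2*log(x) + 1)

Explanation: The sign of the whole expression was flipped: the term x*(2*log(x) + 1) was incorrectly written as -x*(2*log(x) + 1)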